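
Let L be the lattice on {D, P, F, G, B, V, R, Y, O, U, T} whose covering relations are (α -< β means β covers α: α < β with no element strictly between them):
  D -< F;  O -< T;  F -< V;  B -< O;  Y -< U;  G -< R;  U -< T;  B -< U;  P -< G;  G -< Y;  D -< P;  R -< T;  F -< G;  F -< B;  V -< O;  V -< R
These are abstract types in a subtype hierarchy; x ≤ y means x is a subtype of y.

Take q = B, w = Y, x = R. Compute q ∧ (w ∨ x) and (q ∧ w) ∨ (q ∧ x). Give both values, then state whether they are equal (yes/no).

B; F; no

w ∨ x = T, so q ∧ (w ∨ x) = B ∧ T = B.
q ∧ w = F and q ∧ x = F, so (q ∧ w) ∨ (q ∧ x) = F ∨ F = F.
Equal: no.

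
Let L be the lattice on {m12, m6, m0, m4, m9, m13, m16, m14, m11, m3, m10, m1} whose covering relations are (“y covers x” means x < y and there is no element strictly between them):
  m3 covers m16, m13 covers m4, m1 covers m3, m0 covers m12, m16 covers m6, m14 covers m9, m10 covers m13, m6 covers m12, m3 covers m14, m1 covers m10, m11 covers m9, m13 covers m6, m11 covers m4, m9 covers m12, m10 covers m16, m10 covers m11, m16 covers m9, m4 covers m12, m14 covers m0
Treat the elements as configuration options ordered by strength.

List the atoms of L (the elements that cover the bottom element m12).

m0, m4, m6, m9

The atoms are exactly the elements that cover m12: m0, m4, m6, m9.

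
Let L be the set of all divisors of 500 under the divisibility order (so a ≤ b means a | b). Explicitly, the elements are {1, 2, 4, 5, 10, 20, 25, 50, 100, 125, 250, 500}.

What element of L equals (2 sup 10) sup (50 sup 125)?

2 ∨ 10 = 10
50 ∨ 125 = 250
10 ∨ 250 = 250

250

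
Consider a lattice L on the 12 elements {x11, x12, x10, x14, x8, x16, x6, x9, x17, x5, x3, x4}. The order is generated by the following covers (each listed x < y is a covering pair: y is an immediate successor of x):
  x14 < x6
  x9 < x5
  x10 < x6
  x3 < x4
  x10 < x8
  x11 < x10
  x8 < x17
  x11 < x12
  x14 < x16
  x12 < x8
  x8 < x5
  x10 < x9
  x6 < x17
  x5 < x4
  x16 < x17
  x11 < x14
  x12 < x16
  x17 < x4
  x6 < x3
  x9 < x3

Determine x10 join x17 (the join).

Common upper bounds of {x10, x17}: x17, x4.
The least among these is x17.

x17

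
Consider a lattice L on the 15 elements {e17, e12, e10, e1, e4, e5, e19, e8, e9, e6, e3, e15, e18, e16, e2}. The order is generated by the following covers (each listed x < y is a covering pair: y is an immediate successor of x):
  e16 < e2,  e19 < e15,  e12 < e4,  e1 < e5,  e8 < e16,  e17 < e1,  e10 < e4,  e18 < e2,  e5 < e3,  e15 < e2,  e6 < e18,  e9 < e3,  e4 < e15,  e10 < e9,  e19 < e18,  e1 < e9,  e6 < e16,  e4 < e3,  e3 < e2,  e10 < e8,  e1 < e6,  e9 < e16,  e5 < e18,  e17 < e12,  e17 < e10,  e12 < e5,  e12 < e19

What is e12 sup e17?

e12

Common upper bounds of {e12, e17}: e12, e15, e18, e19, e2, e3, e4, e5.
The least among these is e12.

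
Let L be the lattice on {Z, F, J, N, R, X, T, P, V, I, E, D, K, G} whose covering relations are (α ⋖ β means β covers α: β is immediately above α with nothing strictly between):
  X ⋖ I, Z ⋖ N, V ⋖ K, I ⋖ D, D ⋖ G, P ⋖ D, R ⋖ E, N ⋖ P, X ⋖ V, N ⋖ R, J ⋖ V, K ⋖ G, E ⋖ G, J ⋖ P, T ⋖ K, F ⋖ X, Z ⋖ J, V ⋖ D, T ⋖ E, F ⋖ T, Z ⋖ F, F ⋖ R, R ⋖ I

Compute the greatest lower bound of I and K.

X

Common lower bounds of {I, K}: F, X, Z.
The greatest among these is X.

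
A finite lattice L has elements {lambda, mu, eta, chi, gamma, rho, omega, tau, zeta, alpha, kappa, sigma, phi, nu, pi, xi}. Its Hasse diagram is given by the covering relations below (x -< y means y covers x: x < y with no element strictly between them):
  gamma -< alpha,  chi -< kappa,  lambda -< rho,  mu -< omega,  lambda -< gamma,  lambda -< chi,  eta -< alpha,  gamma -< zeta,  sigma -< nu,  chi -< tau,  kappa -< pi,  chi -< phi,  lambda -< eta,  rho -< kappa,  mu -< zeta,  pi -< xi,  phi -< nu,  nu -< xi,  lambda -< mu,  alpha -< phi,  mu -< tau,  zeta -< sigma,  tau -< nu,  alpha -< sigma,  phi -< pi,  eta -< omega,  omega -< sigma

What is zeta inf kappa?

lambda

Common lower bounds of {zeta, kappa}: lambda.
The greatest among these is lambda.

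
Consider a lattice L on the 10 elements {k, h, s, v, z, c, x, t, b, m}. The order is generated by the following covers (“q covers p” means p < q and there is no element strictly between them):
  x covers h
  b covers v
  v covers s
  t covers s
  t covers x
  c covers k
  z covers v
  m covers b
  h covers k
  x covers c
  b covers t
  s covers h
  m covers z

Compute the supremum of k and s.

Common upper bounds of {k, s}: b, m, s, t, v, z.
The least among these is s.

s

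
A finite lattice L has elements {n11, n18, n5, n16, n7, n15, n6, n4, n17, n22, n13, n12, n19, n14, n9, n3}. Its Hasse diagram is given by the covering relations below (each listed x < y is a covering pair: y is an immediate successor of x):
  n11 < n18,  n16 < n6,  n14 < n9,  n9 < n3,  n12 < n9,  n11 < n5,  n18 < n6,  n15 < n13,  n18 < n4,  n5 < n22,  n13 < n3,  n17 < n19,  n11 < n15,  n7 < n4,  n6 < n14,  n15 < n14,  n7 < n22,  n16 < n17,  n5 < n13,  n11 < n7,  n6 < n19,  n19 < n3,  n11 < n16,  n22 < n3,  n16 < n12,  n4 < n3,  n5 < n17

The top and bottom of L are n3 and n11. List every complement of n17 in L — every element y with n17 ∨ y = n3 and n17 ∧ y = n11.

n15, n4, n7

Need y with n17 ∨ y = n3 and n17 ∧ y = n11.
Checking each element gives: n15, n4, n7.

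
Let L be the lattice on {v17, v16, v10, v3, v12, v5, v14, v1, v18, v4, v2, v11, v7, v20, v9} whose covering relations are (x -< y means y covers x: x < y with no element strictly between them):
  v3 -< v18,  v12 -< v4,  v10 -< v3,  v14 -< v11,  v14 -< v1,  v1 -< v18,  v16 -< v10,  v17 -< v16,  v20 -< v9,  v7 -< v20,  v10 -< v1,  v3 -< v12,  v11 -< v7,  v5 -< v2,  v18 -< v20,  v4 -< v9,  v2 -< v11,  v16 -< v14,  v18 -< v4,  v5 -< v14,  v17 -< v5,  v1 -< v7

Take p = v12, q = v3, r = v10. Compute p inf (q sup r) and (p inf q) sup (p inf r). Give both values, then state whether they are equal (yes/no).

q sup r = v3, so p inf (q sup r) = v12 inf v3 = v3.
p inf q = v3 and p inf r = v10, so (p inf q) sup (p inf r) = v3 sup v10 = v3.
Equal: yes.

v3; v3; yes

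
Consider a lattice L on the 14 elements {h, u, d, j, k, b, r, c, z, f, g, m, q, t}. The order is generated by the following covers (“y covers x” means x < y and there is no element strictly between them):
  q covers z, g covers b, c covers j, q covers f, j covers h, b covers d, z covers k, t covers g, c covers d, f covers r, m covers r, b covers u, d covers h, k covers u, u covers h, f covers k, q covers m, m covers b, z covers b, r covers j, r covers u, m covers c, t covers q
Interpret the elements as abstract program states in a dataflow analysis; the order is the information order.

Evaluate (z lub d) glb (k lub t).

z ∨ d = z
k ∨ t = t
z ∧ t = z

z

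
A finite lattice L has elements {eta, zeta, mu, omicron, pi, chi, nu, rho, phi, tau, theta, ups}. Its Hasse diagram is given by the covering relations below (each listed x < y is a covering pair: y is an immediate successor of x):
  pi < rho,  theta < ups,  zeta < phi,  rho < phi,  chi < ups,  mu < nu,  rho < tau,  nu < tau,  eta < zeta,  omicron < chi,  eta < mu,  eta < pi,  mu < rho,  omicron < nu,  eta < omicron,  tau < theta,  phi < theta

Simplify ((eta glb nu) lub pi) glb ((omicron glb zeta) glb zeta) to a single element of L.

eta ∧ nu = eta
eta ∨ pi = pi
omicron ∧ zeta = eta
eta ∧ zeta = eta
pi ∧ eta = eta

eta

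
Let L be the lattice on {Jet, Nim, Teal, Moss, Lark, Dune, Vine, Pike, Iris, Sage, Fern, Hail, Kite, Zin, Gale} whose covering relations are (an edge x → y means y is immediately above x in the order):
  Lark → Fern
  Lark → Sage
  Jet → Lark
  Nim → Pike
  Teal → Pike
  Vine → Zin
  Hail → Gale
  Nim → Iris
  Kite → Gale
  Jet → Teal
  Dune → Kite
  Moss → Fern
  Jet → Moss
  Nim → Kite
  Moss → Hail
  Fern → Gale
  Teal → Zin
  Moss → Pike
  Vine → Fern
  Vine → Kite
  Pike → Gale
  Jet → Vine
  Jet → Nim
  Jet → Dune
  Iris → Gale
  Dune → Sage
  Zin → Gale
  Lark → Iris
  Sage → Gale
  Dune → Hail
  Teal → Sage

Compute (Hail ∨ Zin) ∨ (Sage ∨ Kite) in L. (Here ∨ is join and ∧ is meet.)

Gale

Hail ∨ Zin = Gale
Sage ∨ Kite = Gale
Gale ∨ Gale = Gale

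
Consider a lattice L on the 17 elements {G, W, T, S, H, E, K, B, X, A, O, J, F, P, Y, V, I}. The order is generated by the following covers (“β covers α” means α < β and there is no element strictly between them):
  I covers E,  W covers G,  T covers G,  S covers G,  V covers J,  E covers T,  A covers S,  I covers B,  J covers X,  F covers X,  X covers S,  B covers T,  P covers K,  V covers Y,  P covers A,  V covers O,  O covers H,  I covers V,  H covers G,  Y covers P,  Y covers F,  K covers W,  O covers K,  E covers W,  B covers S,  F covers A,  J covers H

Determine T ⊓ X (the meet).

G

Common lower bounds of {T, X}: G.
The greatest among these is G.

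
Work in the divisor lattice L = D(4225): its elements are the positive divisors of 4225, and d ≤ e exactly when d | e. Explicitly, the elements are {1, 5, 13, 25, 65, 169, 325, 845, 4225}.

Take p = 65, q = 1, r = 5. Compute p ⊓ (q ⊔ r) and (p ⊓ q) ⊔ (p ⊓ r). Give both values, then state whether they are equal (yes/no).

5; 5; yes

q ⊔ r = 5, so p ⊓ (q ⊔ r) = 65 ⊓ 5 = 5.
p ⊓ q = 1 and p ⊓ r = 5, so (p ⊓ q) ⊔ (p ⊓ r) = 1 ⊔ 5 = 5.
Equal: yes.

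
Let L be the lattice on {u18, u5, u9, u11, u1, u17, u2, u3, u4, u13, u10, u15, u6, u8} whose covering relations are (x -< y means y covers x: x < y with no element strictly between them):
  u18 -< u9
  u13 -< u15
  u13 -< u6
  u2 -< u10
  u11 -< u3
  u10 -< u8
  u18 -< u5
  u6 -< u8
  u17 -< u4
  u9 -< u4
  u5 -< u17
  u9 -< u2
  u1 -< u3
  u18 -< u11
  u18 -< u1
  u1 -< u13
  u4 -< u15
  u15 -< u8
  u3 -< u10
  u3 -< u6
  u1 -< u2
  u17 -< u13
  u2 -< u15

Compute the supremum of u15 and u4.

u15

Common upper bounds of {u15, u4}: u15, u8.
The least among these is u15.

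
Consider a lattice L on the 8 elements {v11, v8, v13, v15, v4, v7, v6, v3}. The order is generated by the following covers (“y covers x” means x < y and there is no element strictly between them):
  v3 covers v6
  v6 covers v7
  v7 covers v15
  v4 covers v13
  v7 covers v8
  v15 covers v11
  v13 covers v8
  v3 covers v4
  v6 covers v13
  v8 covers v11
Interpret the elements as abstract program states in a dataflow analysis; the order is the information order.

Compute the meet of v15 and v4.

v11

Common lower bounds of {v15, v4}: v11.
The greatest among these is v11.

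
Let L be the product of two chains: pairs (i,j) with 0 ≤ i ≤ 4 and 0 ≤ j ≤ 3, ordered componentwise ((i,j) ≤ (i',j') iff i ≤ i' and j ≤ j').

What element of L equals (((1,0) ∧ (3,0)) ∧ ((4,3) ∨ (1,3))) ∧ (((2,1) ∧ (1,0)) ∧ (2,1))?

(1,0)

(1,0) ∧ (3,0) = (1,0)
(4,3) ∨ (1,3) = (4,3)
(1,0) ∧ (4,3) = (1,0)
(2,1) ∧ (1,0) = (1,0)
(1,0) ∧ (2,1) = (1,0)
(1,0) ∧ (1,0) = (1,0)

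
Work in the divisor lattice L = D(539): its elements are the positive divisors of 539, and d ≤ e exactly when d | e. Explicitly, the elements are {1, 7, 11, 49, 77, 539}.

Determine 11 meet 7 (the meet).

1

Common lower bounds of {11, 7}: 1.
The greatest among these is 1.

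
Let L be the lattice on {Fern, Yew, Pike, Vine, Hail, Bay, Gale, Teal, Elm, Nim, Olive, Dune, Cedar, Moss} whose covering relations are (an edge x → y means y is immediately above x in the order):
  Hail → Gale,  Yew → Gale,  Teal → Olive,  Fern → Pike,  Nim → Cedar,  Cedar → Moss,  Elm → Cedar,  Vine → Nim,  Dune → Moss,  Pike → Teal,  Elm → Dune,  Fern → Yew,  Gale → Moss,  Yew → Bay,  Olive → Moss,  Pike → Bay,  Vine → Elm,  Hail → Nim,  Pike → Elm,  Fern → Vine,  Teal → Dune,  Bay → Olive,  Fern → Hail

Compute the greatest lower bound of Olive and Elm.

Pike

Common lower bounds of {Olive, Elm}: Fern, Pike.
The greatest among these is Pike.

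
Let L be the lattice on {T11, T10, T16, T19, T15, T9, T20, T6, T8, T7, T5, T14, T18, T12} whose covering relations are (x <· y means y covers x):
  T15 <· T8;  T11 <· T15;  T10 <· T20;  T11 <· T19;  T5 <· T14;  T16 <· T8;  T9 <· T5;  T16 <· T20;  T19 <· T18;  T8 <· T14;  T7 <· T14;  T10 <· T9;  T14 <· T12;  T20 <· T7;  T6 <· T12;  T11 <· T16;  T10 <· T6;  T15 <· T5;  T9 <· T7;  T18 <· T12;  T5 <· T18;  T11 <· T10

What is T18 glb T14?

Common lower bounds of {T18, T14}: T10, T11, T15, T5, T9.
The greatest among these is T5.

T5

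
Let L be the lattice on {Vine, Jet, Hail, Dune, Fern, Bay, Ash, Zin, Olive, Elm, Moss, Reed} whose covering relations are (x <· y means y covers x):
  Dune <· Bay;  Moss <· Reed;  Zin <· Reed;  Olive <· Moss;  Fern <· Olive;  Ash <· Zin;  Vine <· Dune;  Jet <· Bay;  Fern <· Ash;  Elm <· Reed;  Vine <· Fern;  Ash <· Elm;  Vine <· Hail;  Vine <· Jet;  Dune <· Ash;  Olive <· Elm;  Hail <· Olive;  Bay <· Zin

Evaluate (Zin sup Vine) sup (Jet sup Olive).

Reed

Zin ∨ Vine = Zin
Jet ∨ Olive = Reed
Zin ∨ Reed = Reed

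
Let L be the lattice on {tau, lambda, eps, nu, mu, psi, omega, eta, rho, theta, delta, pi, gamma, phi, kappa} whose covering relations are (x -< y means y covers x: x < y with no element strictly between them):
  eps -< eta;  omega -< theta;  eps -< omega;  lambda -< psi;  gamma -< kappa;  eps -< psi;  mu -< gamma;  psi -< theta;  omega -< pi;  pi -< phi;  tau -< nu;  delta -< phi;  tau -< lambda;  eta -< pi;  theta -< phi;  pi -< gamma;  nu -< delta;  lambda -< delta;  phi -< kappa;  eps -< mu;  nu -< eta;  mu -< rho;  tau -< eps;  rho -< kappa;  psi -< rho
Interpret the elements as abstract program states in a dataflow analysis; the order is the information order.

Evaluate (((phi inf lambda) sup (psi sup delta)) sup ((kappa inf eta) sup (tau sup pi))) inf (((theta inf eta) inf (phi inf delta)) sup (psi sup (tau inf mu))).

psi

phi ∧ lambda = lambda
psi ∨ delta = phi
lambda ∨ phi = phi
kappa ∧ eta = eta
tau ∨ pi = pi
eta ∨ pi = pi
phi ∨ pi = phi
theta ∧ eta = eps
phi ∧ delta = delta
eps ∧ delta = tau
tau ∧ mu = tau
psi ∨ tau = psi
tau ∨ psi = psi
phi ∧ psi = psi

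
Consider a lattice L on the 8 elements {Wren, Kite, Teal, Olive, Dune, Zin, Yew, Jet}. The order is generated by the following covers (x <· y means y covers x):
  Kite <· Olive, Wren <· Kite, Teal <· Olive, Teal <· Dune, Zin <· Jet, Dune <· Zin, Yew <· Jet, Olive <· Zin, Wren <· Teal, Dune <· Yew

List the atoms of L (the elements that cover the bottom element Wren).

The atoms are exactly the elements that cover Wren: Kite, Teal.

Kite, Teal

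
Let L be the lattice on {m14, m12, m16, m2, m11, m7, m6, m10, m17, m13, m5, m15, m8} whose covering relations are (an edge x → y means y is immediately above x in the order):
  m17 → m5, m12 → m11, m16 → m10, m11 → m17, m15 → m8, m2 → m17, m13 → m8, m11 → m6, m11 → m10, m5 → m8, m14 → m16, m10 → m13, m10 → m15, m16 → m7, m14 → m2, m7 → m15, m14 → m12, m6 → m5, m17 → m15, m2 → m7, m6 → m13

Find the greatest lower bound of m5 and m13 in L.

m6

Common lower bounds of {m5, m13}: m11, m12, m14, m6.
The greatest among these is m6.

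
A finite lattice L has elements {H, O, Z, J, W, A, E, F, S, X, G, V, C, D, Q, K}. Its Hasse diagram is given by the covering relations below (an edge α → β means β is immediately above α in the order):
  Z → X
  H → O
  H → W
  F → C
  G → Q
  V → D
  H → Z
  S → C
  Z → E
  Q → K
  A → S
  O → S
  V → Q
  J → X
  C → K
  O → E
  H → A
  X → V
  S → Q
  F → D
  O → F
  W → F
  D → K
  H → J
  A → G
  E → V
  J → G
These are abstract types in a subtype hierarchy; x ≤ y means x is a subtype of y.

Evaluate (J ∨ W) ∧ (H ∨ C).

F

J ∨ W = D
H ∨ C = C
D ∧ C = F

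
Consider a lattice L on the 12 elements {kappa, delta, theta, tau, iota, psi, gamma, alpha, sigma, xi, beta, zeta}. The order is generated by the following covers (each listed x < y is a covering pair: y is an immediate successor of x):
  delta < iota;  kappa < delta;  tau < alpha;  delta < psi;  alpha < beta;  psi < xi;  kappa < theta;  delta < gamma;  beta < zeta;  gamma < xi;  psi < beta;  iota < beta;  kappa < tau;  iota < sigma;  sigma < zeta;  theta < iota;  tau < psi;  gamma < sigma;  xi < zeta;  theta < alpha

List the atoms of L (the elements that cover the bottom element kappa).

delta, tau, theta

The atoms are exactly the elements that cover kappa: delta, tau, theta.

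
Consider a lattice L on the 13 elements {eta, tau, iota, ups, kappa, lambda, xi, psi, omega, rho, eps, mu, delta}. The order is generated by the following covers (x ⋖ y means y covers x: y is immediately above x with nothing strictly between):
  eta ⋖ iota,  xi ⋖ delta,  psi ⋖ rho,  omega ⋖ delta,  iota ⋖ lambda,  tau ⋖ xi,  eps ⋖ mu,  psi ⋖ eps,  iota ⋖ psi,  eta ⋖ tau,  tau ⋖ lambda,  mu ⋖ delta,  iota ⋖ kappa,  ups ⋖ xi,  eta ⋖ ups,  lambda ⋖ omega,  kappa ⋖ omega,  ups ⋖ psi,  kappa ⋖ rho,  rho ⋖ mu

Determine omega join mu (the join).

delta

Common upper bounds of {omega, mu}: delta.
The least among these is delta.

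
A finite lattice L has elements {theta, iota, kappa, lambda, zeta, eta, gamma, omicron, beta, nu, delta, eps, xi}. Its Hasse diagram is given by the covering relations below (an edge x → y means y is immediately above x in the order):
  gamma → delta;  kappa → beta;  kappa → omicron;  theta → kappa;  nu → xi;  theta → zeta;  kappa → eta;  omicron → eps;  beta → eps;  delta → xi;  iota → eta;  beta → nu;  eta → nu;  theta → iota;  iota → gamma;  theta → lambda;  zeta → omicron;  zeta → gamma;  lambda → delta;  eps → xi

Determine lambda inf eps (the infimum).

theta

Common lower bounds of {lambda, eps}: theta.
The greatest among these is theta.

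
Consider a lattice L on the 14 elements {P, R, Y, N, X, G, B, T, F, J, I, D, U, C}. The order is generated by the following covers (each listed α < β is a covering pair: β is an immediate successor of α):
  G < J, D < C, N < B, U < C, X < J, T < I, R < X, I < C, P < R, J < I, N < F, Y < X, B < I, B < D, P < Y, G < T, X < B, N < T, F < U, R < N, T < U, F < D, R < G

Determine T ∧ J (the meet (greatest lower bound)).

Common lower bounds of {T, J}: G, P, R.
The greatest among these is G.

G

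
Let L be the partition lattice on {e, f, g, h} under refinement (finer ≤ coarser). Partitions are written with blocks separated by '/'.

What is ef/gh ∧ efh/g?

Common lower bounds of {ef/gh, efh/g}: e/f/g/h, ef/g/h.
The greatest among these is ef/g/h.

ef/g/h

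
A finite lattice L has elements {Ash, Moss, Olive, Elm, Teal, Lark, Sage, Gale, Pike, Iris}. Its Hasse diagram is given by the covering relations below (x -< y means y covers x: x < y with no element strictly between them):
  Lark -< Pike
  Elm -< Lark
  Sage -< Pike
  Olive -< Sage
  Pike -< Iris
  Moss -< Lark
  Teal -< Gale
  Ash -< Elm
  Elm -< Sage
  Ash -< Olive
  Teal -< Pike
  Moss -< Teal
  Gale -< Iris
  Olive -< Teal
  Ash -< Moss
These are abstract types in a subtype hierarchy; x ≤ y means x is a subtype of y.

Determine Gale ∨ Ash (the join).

Gale

Common upper bounds of {Gale, Ash}: Gale, Iris.
The least among these is Gale.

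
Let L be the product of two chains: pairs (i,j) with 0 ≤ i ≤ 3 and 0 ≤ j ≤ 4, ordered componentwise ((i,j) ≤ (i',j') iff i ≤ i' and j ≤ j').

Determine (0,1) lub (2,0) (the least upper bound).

(2,1)

In a product of chains, the join is componentwise max, giving (2,1).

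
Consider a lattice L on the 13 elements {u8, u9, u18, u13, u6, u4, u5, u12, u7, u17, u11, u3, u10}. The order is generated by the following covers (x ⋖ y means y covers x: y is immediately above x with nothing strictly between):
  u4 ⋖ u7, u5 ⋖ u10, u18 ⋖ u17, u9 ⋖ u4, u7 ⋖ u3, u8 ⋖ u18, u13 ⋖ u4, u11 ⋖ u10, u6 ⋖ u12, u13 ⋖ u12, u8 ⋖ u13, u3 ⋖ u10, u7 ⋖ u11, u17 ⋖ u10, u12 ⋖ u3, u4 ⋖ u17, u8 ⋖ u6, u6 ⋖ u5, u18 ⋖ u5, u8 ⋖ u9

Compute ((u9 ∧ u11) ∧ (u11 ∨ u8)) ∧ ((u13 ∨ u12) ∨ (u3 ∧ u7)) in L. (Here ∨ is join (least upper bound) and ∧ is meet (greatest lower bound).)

u9

u9 ∧ u11 = u9
u11 ∨ u8 = u11
u9 ∧ u11 = u9
u13 ∨ u12 = u12
u3 ∧ u7 = u7
u12 ∨ u7 = u3
u9 ∧ u3 = u9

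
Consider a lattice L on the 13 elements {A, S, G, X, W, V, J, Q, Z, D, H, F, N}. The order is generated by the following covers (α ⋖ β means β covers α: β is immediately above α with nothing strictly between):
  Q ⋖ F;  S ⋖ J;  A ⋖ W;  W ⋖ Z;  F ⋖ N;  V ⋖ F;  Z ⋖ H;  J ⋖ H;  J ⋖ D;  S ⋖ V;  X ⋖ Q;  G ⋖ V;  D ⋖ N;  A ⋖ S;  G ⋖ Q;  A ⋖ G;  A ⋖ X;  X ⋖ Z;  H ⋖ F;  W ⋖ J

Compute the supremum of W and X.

Common upper bounds of {W, X}: F, H, N, Z.
The least among these is Z.

Z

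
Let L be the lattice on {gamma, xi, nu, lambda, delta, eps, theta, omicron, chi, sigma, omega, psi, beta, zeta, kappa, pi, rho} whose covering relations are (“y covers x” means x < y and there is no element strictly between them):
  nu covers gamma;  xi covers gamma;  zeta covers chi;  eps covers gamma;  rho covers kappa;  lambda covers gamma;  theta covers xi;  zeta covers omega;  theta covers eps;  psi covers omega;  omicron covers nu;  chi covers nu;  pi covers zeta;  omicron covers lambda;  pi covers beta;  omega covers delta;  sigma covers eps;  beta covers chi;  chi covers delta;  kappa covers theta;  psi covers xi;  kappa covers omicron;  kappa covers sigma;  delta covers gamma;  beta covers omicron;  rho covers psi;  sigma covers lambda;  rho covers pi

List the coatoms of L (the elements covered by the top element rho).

kappa, pi, psi

The coatoms are exactly the elements covered by rho: kappa, pi, psi.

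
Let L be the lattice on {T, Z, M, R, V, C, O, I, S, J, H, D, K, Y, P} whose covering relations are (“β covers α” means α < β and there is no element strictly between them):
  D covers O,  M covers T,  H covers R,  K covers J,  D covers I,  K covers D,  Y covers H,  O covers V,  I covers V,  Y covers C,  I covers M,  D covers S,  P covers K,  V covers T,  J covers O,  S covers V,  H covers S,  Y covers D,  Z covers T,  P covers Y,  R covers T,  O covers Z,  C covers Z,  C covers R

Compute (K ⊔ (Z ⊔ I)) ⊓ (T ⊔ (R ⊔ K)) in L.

Z ∨ I = D
K ∨ D = K
R ∨ K = P
T ∨ P = P
K ∧ P = K

K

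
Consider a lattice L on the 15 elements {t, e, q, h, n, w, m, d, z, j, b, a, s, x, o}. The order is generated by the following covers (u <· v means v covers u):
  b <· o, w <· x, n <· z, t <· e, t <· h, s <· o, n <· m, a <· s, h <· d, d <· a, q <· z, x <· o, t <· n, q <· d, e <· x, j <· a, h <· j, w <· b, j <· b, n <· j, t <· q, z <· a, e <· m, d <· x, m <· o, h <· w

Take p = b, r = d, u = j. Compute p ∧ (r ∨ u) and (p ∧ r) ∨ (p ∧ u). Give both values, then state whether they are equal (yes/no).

j; j; yes

r ∨ u = a, so p ∧ (r ∨ u) = b ∧ a = j.
p ∧ r = h and p ∧ u = j, so (p ∧ r) ∨ (p ∧ u) = h ∨ j = j.
Equal: yes.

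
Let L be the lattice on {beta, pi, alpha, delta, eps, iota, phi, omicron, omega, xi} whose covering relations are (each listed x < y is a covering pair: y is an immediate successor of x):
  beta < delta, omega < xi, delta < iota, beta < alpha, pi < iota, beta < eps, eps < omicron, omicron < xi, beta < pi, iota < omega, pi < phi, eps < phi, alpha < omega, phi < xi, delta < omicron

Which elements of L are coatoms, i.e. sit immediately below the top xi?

The coatoms are exactly the elements covered by xi: omega, omicron, phi.

omega, omicron, phi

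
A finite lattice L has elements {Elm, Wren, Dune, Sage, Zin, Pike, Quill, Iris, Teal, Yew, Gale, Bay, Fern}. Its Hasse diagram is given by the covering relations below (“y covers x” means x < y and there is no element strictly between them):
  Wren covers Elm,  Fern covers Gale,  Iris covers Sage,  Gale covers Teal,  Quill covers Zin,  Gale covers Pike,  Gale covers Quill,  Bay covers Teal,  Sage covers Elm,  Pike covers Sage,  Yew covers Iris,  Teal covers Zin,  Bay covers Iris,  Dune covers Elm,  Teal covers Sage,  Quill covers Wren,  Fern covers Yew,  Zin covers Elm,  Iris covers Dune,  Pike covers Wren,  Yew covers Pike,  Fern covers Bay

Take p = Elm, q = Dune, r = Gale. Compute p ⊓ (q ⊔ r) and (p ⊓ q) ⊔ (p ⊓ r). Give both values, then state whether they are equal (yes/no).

q ⊔ r = Fern, so p ⊓ (q ⊔ r) = Elm ⊓ Fern = Elm.
p ⊓ q = Elm and p ⊓ r = Elm, so (p ⊓ q) ⊔ (p ⊓ r) = Elm ⊔ Elm = Elm.
Equal: yes.

Elm; Elm; yes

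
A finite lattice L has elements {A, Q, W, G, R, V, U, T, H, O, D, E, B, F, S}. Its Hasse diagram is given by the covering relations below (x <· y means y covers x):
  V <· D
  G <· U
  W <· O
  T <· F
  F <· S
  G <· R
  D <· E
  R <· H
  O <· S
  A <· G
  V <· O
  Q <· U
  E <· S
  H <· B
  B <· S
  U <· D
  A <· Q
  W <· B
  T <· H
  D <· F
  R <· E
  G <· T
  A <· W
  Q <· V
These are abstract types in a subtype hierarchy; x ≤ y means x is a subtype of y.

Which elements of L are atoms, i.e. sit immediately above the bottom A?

G, Q, W

The atoms are exactly the elements that cover A: G, Q, W.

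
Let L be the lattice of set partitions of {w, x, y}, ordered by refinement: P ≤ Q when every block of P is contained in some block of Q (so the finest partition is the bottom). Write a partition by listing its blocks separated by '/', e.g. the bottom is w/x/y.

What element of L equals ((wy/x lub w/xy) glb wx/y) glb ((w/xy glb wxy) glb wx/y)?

w/x/y

wy/x ∨ w/xy = wxy
wxy ∧ wx/y = wx/y
w/xy ∧ wxy = w/xy
w/xy ∧ wx/y = w/x/y
wx/y ∧ w/x/y = w/x/y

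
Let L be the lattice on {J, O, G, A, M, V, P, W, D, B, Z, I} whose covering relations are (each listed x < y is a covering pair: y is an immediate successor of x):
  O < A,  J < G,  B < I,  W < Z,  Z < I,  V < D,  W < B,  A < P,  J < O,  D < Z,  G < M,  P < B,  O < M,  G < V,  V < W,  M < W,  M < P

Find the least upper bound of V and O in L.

Common upper bounds of {V, O}: B, I, W, Z.
The least among these is W.

W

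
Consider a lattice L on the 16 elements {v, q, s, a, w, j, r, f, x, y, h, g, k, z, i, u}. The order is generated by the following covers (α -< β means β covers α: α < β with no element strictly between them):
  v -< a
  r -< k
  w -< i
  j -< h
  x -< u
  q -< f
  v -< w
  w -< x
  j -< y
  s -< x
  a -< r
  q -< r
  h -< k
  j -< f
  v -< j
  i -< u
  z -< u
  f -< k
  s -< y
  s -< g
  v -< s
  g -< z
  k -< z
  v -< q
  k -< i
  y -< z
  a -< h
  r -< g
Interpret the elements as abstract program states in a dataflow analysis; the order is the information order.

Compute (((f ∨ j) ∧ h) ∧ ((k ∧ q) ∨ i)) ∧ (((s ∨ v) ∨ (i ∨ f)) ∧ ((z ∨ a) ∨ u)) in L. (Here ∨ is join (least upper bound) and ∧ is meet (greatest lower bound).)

j

f ∨ j = f
f ∧ h = j
k ∧ q = q
q ∨ i = i
j ∧ i = j
s ∨ v = s
i ∨ f = i
s ∨ i = u
z ∨ a = z
z ∨ u = u
u ∧ u = u
j ∧ u = j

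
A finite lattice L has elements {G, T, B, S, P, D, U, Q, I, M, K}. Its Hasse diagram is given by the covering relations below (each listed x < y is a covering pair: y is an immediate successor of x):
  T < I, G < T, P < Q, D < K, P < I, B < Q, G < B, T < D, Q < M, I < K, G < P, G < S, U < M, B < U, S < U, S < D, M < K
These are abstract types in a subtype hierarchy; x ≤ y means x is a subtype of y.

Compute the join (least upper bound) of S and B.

Common upper bounds of {S, B}: K, M, U.
The least among these is U.

U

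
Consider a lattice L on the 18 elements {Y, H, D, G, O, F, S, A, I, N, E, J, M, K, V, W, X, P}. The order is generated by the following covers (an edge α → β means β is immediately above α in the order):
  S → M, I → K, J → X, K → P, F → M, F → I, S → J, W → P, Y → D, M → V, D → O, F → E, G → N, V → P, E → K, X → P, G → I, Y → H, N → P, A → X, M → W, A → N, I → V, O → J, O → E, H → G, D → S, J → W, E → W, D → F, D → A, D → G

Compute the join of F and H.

Common upper bounds of {F, H}: I, K, P, V.
The least among these is I.

I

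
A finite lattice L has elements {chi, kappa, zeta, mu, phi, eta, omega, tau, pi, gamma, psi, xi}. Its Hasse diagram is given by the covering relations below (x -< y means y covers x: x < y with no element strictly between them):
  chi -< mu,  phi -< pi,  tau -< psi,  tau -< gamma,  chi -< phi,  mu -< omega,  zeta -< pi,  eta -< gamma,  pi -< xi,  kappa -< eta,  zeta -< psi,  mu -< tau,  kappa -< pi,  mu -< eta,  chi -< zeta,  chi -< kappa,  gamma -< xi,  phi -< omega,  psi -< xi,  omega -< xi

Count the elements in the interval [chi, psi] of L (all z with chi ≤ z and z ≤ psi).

5

The interval [chi, psi] = {chi, mu, psi, tau, zeta}, which has 5 elements.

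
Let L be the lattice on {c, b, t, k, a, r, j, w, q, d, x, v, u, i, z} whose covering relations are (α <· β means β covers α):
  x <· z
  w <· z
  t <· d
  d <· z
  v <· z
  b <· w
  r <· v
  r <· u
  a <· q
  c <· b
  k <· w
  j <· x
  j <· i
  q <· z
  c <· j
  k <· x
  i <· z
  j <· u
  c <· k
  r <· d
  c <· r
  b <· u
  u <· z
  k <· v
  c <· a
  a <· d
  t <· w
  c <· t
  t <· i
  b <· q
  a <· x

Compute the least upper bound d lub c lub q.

z

Common upper bounds of {d, c, q}: z.
The least among these is z.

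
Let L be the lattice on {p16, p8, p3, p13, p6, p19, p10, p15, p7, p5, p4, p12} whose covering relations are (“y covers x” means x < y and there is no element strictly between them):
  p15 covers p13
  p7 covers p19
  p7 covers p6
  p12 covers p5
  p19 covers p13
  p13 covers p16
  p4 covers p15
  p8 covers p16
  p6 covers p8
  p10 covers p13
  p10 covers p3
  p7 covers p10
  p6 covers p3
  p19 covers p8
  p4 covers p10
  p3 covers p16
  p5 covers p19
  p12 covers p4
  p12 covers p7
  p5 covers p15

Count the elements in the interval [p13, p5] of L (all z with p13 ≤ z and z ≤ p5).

The interval [p13, p5] = {p13, p15, p19, p5}, which has 4 elements.

4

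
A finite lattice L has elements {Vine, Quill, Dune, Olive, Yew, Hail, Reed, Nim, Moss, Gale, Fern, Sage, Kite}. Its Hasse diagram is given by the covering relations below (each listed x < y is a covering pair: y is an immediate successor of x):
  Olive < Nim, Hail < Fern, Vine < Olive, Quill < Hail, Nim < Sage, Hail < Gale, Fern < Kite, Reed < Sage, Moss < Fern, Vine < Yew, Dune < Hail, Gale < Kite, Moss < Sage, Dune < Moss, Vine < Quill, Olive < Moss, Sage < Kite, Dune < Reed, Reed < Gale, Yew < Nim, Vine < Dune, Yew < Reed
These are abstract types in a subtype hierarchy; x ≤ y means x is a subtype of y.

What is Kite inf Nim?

Nim

Common lower bounds of {Kite, Nim}: Nim, Olive, Vine, Yew.
The greatest among these is Nim.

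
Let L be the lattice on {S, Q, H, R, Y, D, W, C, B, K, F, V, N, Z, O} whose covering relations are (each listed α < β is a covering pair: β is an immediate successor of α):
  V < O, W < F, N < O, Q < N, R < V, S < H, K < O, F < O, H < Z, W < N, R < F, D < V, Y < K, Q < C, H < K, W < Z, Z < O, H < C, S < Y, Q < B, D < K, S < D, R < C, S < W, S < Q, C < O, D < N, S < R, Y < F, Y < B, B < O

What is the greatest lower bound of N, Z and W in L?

Common lower bounds of {N, Z, W}: S, W.
The greatest among these is W.

W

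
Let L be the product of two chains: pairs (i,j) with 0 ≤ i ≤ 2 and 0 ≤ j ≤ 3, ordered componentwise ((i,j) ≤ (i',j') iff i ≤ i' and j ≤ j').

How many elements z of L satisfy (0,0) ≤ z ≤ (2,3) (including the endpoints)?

The interval [(0,0), (2,3)] = {(0,0), (0,1), (0,2), (0,3), (1,0), (1,1), (1,2), (1,3), (2,0), (2,1), (2,2), (2,3)}, which has 12 elements.

12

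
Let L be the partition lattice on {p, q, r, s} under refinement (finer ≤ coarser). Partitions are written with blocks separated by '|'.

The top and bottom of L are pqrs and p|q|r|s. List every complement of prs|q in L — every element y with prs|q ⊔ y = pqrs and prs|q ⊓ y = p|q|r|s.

pq|r|s, p|qr|s, p|qs|r

Need y with prs|q ∨ y = pqrs and prs|q ∧ y = p|q|r|s.
Checking each element gives: pq|r|s, p|qr|s, p|qs|r.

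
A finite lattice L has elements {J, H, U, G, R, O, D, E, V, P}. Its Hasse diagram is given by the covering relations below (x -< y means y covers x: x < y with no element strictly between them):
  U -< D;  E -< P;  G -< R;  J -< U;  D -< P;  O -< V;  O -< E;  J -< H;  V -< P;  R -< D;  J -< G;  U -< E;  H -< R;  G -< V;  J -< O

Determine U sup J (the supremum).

U

Common upper bounds of {U, J}: D, E, P, U.
The least among these is U.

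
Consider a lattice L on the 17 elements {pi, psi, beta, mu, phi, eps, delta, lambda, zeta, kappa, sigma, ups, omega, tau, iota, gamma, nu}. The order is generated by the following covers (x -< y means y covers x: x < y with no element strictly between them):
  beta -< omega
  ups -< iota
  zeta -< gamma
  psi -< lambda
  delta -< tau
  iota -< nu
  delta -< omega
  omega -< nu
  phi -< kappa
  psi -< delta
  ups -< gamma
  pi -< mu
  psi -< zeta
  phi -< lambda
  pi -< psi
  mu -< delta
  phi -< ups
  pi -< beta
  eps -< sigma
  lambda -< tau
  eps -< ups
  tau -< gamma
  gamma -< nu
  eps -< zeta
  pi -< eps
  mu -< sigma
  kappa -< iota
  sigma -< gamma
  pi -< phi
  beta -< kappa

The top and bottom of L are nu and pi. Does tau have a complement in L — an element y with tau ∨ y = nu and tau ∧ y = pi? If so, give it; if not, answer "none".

beta

Need y with tau ∨ y = nu and tau ∧ y = pi.
Checking each element gives: beta.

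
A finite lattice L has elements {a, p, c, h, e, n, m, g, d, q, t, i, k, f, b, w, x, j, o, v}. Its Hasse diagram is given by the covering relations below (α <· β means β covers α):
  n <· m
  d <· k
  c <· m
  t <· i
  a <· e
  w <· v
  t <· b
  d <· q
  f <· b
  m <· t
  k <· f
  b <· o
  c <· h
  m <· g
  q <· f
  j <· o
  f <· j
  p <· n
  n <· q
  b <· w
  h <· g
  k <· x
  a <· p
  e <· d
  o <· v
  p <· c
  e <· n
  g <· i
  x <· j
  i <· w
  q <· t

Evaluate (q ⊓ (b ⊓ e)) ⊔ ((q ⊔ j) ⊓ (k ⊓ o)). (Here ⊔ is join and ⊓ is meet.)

k

b ∧ e = e
q ∧ e = e
q ∨ j = j
k ∧ o = k
j ∧ k = k
e ∨ k = k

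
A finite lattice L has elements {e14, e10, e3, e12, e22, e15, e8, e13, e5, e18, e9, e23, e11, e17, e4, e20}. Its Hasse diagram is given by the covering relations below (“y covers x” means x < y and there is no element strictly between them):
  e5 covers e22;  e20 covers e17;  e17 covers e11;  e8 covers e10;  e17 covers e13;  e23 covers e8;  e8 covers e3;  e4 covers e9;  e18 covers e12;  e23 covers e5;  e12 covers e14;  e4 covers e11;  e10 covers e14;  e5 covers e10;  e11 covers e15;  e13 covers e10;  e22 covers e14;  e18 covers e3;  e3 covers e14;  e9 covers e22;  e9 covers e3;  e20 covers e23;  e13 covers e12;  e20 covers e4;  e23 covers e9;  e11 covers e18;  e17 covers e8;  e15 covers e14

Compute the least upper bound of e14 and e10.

e10

Common upper bounds of {e14, e10}: e10, e13, e17, e20, e23, e5, e8.
The least among these is e10.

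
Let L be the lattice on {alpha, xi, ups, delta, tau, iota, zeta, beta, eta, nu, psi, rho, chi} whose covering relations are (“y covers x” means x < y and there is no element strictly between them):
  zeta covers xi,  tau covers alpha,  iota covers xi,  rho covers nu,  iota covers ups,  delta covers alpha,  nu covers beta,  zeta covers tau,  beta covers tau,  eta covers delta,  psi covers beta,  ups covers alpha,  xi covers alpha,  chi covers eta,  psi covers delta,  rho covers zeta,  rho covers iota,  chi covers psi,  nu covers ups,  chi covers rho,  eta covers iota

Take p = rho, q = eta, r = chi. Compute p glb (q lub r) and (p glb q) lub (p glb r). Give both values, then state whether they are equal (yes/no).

rho; rho; yes

q lub r = chi, so p glb (q lub r) = rho glb chi = rho.
p glb q = iota and p glb r = rho, so (p glb q) lub (p glb r) = iota lub rho = rho.
Equal: yes.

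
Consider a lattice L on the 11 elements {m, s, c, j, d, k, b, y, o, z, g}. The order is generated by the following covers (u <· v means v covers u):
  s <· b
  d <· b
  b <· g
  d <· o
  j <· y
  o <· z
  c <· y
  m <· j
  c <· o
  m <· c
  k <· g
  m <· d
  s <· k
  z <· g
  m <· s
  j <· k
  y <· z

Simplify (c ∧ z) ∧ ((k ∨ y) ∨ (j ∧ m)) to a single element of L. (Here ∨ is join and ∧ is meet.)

c ∧ z = c
k ∨ y = g
j ∧ m = m
g ∨ m = g
c ∧ g = c

c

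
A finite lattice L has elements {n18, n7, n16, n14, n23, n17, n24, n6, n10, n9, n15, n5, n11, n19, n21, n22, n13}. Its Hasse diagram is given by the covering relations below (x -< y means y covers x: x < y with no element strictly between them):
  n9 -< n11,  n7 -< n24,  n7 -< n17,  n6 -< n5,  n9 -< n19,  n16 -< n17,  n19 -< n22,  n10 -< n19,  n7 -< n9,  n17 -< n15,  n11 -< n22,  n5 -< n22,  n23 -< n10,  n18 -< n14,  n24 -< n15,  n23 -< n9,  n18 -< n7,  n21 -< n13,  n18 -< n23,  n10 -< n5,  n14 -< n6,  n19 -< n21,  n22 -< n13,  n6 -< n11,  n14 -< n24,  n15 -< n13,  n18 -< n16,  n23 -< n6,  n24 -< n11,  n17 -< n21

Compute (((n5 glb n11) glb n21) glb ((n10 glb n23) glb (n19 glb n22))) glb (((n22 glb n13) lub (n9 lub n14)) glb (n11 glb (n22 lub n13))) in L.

n5 ∧ n11 = n6
n6 ∧ n21 = n23
n10 ∧ n23 = n23
n19 ∧ n22 = n19
n23 ∧ n19 = n23
n23 ∧ n23 = n23
n22 ∧ n13 = n22
n9 ∨ n14 = n11
n22 ∨ n11 = n22
n22 ∨ n13 = n13
n11 ∧ n13 = n11
n22 ∧ n11 = n11
n23 ∧ n11 = n23

n23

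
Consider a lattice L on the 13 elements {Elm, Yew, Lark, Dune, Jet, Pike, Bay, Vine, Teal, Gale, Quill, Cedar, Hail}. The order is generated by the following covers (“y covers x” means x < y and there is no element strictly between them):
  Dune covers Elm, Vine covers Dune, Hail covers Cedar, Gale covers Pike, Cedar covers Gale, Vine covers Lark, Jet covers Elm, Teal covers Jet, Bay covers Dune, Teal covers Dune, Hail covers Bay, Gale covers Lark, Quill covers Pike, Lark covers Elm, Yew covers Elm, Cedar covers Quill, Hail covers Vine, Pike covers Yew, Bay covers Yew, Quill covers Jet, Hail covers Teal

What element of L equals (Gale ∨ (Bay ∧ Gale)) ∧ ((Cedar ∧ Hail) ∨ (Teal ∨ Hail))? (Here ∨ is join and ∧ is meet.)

Gale

Bay ∧ Gale = Yew
Gale ∨ Yew = Gale
Cedar ∧ Hail = Cedar
Teal ∨ Hail = Hail
Cedar ∨ Hail = Hail
Gale ∧ Hail = Gale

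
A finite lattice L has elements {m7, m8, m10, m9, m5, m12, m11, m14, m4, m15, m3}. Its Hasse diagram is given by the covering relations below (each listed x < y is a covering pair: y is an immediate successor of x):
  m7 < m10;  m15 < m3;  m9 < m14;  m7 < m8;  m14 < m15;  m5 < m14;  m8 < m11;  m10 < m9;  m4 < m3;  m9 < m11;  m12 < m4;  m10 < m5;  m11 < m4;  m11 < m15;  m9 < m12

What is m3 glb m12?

Common lower bounds of {m3, m12}: m10, m12, m7, m9.
The greatest among these is m12.

m12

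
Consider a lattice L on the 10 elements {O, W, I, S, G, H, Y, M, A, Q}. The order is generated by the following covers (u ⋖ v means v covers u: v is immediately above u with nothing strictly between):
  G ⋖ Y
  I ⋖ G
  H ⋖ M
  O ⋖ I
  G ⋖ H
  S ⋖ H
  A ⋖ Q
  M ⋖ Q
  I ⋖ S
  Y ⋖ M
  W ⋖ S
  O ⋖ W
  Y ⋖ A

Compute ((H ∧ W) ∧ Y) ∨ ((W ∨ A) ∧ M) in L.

H ∧ W = W
W ∧ Y = O
W ∨ A = Q
Q ∧ M = M
O ∨ M = M

M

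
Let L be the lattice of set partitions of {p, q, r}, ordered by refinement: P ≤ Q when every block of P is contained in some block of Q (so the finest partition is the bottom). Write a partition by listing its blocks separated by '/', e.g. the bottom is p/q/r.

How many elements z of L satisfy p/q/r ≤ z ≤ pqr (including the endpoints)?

5

The interval [p/q/r, pqr] = {p/q/r, p/qr, pq/r, pqr, pr/q}, which has 5 elements.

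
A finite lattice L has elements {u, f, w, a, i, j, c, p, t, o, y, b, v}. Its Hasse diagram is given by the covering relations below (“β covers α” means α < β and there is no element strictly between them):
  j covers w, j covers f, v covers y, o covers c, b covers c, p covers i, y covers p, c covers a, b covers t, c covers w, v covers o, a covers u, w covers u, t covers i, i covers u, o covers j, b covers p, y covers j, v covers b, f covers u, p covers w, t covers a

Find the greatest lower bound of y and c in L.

Common lower bounds of {y, c}: u, w.
The greatest among these is w.

w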